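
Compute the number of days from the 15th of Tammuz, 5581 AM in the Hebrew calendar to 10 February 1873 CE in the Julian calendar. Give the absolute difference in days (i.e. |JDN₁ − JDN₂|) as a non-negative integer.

First date → JDN 2386362; second date → JDN 2405212.
The interval is |2386362 − 2405212| = 18850 days.

18850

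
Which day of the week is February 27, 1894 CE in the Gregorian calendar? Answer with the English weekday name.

Since JDN mod 7 = 1 (0 = Monday), the day is Tuesday.

Tuesday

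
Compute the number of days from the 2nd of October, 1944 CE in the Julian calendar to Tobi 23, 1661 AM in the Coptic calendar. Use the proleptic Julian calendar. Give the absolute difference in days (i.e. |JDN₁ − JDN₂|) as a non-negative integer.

First date → JDN 2431379; second date → JDN 2431487.
The interval is |2431379 − 2431487| = 108 days.

108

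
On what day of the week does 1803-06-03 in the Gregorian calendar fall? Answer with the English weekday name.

Friday

2379745 ≡ 4 (mod 7); counting from Monday = 0 gives Friday.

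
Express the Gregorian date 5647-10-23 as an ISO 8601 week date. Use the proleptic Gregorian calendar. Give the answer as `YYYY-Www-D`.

5647-W43-3

The weekday is Wednesday (ISO weekday 3).
That Wednesday belongs to ISO week 43 of ISO year 5647.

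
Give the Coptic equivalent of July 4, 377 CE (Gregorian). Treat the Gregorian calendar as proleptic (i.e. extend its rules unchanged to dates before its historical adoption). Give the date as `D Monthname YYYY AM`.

9 Epip 93 AM

Julian Day Number of the source date = 1858941.
Converting JDN 1858941 to the Coptic calendar gives 9 Epip 93 AM.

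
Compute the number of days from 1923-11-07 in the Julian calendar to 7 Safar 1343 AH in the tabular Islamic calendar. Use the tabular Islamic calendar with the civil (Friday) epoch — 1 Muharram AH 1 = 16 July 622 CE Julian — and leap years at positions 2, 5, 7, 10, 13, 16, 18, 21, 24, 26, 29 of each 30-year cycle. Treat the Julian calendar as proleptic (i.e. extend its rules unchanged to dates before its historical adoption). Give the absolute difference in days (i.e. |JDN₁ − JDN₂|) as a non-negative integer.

292

First date → JDN 2423744; second date → JDN 2424036.
The interval is |2423744 − 2424036| = 292 days.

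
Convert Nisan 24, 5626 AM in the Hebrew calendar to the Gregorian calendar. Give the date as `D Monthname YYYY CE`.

Julian Day Number of the source date = 2402701.
Converting JDN 2402701 to the Gregorian calendar gives 9 April 1866 CE.

9 April 1866 CE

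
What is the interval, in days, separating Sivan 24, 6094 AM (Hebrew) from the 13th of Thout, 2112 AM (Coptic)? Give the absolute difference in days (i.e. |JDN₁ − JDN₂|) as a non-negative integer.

First date → JDN 2573712; second date → JDN 2596085.
The interval is |2573712 − 2596085| = 22373 days.

22373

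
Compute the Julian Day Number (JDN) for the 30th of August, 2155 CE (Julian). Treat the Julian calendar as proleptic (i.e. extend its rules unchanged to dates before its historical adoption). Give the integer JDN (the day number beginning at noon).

In the Gregorian calendar the same day is 13 September 2155.
JDN 2400001 is 17 November 1858 CE (Gregorian), MJD 0; the target day is +108412 days from there, so JDN = 2508413.

2508413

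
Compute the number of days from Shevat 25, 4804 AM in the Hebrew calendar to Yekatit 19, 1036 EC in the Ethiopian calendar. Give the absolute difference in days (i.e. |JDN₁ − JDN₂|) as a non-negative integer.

JDN of the first date = 2102406.
JDN of the second date = 2102423.
|2102423 − 2102406| = 17.

17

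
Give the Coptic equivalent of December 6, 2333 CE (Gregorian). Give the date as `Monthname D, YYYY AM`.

Both dates share Julian Day Number 2573510; in the Coptic calendar that is 24 Hathor 2050 AM.

Hathor 24, 2050 AM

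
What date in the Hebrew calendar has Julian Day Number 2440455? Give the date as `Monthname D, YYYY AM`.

JDN 2440455 is 21 August 1969 in the Gregorian calendar.
In the Hebrew calendar that day is Elul 7, 5729 AM.

Elul 7, 5729 AM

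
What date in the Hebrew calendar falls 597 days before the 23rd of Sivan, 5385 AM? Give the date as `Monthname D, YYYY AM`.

Cheshvan 16, 5384 AM

The starting date is JDN 2314758; 2314758 − 597 = 2314161.
JDN 2314161 corresponds to Cheshvan 16, 5384 AM.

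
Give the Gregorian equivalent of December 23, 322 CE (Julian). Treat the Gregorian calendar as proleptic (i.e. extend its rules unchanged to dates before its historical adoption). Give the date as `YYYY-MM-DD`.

0322-12-24

At this point the Julian calendar is 1 day behind the Gregorian.
23 December 322 Julian + 1 day → 24 December 322 Gregorian.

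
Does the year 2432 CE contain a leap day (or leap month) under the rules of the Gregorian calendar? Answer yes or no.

2432 is divisible by 4 and not by 100, so it is a leap year.

yes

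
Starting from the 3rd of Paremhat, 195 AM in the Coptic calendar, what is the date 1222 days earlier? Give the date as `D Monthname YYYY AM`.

26 Paopi 192 AM

JDN of the 3rd of Paremhat, 195 AM = 1896070.
1896070 − 1222 = 1894848.
JDN 1894848 in the Coptic calendar is 26 Paopi 192 AM.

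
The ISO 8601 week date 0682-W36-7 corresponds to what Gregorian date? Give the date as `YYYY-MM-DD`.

ISO week 1 of 682 is the week containing the first Thursday of 682.
Week 36, day 7 (Sunday) lands on 0682-09-10.

0682-09-10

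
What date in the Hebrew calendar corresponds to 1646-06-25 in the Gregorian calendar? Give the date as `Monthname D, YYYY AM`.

Tammuz 12, 5406 AM

Julian Day Number of the source date = 2322425.
Converting JDN 2322425 to the Hebrew calendar gives 12 Tammuz 5406 AM.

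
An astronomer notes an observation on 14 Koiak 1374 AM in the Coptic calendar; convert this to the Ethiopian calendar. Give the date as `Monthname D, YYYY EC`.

Julian Day Number of the source date = 2326621.
Converting JDN 2326621 to the Ethiopian calendar gives 14 Tahsas 1650 EC.

Tahsas 14, 1650 EC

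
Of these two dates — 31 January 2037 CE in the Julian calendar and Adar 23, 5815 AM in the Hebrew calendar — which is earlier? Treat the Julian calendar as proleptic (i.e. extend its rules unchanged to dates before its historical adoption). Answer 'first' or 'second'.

Converting both to JDN: 2465103 vs 2471715; the smaller is the first.

first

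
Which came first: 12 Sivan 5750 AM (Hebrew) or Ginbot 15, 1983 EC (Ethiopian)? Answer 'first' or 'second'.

First date → JDN 2448048; second date → JDN 2448400.
JDN 2448048 < JDN 2448400, so the first date is earlier.

first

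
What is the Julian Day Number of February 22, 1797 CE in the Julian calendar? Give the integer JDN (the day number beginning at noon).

2377465

In the Gregorian calendar the same day is 5 March 1797.
JDN 2451545 is 1 January 2000 CE (Gregorian); the target day is −74080 days from there, so JDN = 2377465.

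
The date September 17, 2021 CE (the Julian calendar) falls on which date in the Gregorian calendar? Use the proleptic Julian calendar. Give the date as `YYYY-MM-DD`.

2021-09-30

For dates in this range the Gregorian date is 13 days ahead of the Julian.
17 September 2021 Julian + 13 days → 30 September 2021 Gregorian.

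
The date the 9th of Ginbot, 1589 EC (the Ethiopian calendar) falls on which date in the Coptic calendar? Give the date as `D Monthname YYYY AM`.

9 Pashons 1313 AM

Julian Day Number of the source date = 2304486.
Converting JDN 2304486 to the Coptic calendar gives 9 Pashons 1313 AM.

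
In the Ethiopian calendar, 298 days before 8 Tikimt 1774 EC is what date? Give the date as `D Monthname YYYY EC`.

15 Tahsas 1773 EC

The starting date is JDN 2371846; 2371846 − 298 = 2371548.
JDN 2371548 corresponds to 15 Tahsas 1773 EC.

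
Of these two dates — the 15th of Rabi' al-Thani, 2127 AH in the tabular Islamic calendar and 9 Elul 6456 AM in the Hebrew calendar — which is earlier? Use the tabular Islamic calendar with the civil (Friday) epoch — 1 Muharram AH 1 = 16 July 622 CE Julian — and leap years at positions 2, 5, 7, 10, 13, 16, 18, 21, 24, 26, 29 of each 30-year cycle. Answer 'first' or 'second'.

first

The two dates have Julian Day Numbers 2701927 and 2705995 respectively.
Since 2701927 < 2705995, the first date comes first.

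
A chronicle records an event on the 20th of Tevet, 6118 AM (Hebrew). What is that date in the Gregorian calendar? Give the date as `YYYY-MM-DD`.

Julian Day Number of the source date = 2582302.
Converting JDN 2582302 to the Gregorian calendar gives 1 January 2358 CE.

2358-01-01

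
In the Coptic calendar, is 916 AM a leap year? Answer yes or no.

916 mod 4 = 0; in the Coptic calendar a year is leap when year mod 4 = 3, so it is a common year.

no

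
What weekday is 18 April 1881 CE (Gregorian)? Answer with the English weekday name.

Monday

JDN 2408189 mod 7 = 0, and JDN 0 was a Monday, so this is a Monday.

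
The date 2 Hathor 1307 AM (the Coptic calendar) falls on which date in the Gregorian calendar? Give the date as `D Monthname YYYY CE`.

8 November 1590 CE

Julian Day Number of the source date = 2302107.
Converting JDN 2302107 to the Gregorian calendar gives 8 November 1590 CE.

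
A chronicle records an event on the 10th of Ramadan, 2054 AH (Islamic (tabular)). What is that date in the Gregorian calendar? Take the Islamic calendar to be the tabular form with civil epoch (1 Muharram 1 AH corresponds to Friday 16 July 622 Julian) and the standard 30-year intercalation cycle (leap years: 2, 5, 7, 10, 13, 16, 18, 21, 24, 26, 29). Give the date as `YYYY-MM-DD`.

Both dates share Julian Day Number 2676200; in the Gregorian calendar that is 1 February 2615 CE.

2615-02-01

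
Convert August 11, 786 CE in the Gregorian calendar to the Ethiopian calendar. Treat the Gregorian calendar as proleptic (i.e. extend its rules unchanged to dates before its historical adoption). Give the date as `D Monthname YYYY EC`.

Julian Day Number of the source date = 2008363.
Converting JDN 2008363 to the Ethiopian calendar gives 14 Nehase 778 EC.

14 Nehase 778 EC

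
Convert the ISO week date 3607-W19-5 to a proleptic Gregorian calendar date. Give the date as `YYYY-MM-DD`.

3607-05-11

ISO week 1 of 3607 is the week containing the first Thursday of 3607.
Week 19, day 5 (Friday) lands on 3607-05-11.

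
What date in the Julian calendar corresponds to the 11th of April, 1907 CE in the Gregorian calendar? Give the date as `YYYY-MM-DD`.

At this point the Julian calendar is 13 days behind the Gregorian.
11 April 1907 Gregorian − 13 days → 29 March 1907 Julian.

1907-03-29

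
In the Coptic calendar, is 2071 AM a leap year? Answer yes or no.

2071 mod 4 = 3; in the Coptic calendar a year is leap when year mod 4 = 3, so it is a leap year.

yes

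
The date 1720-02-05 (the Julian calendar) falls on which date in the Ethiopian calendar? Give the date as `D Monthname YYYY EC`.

The source date corresponds to 16 February 1720 in the Gregorian calendar (JDN 2349323).
That day falls on 10 Yekatit 1712 EC in the Ethiopian calendar.

10 Yekatit 1712 EC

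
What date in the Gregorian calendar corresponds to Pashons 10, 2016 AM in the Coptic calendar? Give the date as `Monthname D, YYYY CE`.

May 21, 2300 CE

Julian Day Number of the source date = 2561258.
Converting JDN 2561258 to the Gregorian calendar gives 21 May 2300 CE.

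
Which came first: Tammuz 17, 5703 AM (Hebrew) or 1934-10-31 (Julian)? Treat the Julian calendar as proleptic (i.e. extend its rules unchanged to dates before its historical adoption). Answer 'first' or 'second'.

second

Converting both to JDN: 2430926 vs 2427755; the smaller is the second.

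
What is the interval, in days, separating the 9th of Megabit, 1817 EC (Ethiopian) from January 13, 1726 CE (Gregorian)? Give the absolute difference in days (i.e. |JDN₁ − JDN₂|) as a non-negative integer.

36222

JDN of the first date = 2387703.
JDN of the second date = 2351481.
|2351481 − 2387703| = 36222.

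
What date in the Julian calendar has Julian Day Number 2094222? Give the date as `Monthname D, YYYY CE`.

JDN 2094222 is 7 September 1021 in the proleptic Gregorian calendar.
In the Julian calendar that day is September 1, 1021 CE.

September 1, 1021 CE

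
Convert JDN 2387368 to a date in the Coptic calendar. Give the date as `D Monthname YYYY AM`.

The Gregorian equivalent of JDN 2387368 is 16 April 1824.
In the Coptic calendar that day is 9 Parmouti 1540 AM.

9 Parmouti 1540 AM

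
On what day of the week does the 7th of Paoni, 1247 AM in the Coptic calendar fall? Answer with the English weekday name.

In the proleptic Gregorian calendar this is 11 June 1531 (JDN 2280407).
2280407 ≡ 3 (mod 7); counting from Monday = 0 gives Thursday.

Thursday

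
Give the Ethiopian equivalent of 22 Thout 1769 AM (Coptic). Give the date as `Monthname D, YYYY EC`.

Meskerem 22, 2045 EC

The source date corresponds to 2 October 2052 in the Gregorian calendar (JDN 2470813).
That day falls on 22 Meskerem 2045 EC in the Ethiopian calendar.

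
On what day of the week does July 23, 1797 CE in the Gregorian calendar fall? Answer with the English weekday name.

Since JDN mod 7 = 6 (0 = Monday), the day is Sunday.

Sunday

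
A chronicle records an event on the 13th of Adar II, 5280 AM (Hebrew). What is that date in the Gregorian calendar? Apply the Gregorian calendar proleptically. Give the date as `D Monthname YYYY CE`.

13 March 1520 CE

Julian Day Number of the source date = 2276300.
Converting JDN 2276300 to the Gregorian calendar gives 13 March 1520 CE.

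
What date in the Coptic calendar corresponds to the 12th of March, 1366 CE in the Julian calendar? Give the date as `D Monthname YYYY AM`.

16 Paremhat 1082 AM

Julian Day Number of the source date = 2220060.
Converting JDN 2220060 to the Coptic calendar gives 16 Paremhat 1082 AM.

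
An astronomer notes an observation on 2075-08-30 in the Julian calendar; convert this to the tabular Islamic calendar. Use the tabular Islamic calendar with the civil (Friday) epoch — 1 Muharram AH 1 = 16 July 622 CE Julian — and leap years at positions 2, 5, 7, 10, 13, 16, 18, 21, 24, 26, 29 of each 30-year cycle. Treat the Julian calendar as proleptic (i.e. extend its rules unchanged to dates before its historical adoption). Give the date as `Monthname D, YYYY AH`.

Julian Day Number of the source date = 2479193.
Converting JDN 2479193 to the tabular Islamic calendar gives 1 Shawwal 1498 AH.

Shawwal 1, 1498 AH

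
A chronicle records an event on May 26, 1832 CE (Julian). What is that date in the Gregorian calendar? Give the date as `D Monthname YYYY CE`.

7 June 1832 CE

The Julian–Gregorian offset here is 12 days (Julian trailing).
26 May 1832 Julian + 12 days → 7 June 1832 Gregorian.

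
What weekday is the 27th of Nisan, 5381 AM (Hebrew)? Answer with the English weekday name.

This is JDN 2313226 (18 April 1621 Gregorian).
Since JDN mod 7 = 6 (0 = Monday), the day is Sunday.

Sunday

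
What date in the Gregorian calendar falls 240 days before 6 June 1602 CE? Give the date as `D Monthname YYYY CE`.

9 October 1601 CE

JDN of 6 June 1602 CE = 2306335.
2306335 − 240 = 2306095.
JDN 2306095 in the Gregorian calendar is 9 October 1601 CE.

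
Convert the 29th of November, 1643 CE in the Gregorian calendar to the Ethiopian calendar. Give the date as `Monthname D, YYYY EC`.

Julian Day Number of the source date = 2321486.
Converting JDN 2321486 to the Ethiopian calendar gives 22 Hidar 1636 EC.

Hidar 22, 1636 EC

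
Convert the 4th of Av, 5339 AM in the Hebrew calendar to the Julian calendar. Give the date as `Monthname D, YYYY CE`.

July 27, 1579 CE

Julian Day Number of the source date = 2297995.
Converting JDN 2297995 to the Julian calendar gives 27 July 1579 CE.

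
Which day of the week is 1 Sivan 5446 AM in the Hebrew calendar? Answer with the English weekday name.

Friday

This is JDN 2337003 (24 May 1686 Gregorian).
Since JDN mod 7 = 4 (0 = Monday), the day is Friday.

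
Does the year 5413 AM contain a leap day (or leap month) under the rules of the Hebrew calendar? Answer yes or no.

yes

Hebrew year 5413 is year 17 of its 19-year Metonic cycle; leap years are at positions 3, 6, 8, 11, 14, 17, 19, so it is a leap year (13 months).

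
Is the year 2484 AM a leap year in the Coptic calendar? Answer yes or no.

no

2484 mod 4 = 0; in the Coptic calendar a year is leap when year mod 4 = 3, so it is a common year.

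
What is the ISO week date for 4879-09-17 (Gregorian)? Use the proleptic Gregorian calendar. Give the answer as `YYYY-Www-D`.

The weekday is Sunday (ISO weekday 7).
That Sunday belongs to ISO week 37 of ISO year 4879.

4879-W37-7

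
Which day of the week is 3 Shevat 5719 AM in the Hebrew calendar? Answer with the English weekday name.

Equivalently 12 January 1959 Gregorian, JDN 2436581.
Since JDN mod 7 = 0 (0 = Monday), the day is Monday.

Monday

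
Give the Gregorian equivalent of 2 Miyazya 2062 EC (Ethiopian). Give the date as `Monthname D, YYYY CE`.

April 10, 2070 CE

Julian Day Number of the source date = 2477212.
Converting JDN 2477212 to the Gregorian calendar gives 10 April 2070 CE.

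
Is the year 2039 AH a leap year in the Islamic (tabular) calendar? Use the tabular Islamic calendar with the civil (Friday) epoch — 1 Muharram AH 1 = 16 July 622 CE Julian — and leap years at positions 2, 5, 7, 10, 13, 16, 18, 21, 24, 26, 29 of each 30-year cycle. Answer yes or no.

yes

Year 2039 AH is year 29 of its 30-year cycle; leap positions are 2, 5, 7, 10, 13, 16, 18, 21, 24, 26, 29, so it is a leap year (355 days).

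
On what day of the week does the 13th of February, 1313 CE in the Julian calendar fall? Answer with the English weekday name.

This is JDN 2200675 (21 February 1313 Gregorian).
JDN 2200675 mod 7 = 1, and JDN 0 was a Monday, so this is a Tuesday.

Tuesday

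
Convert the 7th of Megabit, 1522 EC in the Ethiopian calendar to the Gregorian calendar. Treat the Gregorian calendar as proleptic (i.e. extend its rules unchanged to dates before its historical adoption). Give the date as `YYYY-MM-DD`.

1530-03-13

Julian Day Number of the source date = 2279952.
Converting JDN 2279952 to the Gregorian calendar gives 13 March 1530 CE.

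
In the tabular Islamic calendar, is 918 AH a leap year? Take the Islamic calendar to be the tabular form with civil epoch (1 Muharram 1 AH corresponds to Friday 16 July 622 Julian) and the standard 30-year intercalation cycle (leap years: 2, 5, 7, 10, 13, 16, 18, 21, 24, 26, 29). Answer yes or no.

yes

Year 918 AH is year 18 of its 30-year cycle; leap positions are 2, 5, 7, 10, 13, 16, 18, 21, 24, 26, 29, so it is a leap year (355 days).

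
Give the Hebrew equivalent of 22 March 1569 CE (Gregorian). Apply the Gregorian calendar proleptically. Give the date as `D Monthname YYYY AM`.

Julian Day Number of the source date = 2294206.
Converting JDN 2294206 to the Hebrew calendar gives 23 Adar 5329 AM.

23 Adar 5329 AM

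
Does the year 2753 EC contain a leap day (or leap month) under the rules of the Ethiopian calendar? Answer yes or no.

no

2753 mod 4 = 1; in the Ethiopian calendar a year is leap when year mod 4 = 3, so it is a common year.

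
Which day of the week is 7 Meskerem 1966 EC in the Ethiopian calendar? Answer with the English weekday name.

Equivalently 17 September 1973 Gregorian, JDN 2441943.
2441943 ≡ 0 (mod 7); counting from Monday = 0 gives Monday.

Monday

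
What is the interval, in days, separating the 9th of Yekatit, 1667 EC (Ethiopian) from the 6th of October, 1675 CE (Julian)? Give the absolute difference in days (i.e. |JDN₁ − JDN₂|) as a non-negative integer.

JDN of the first date = 2332885.
JDN of the second date = 2333130.
|2333130 − 2332885| = 245.

245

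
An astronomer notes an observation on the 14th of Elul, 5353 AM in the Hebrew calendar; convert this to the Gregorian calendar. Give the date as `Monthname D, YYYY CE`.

September 11, 1593 CE

Both dates share Julian Day Number 2303145; in the Gregorian calendar that is 11 September 1593 CE.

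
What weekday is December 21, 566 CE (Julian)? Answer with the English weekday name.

Tuesday

In the proleptic Gregorian calendar this is 23 December 566 (JDN 1928144).
1928144 ≡ 1 (mod 7); counting from Monday = 0 gives Tuesday.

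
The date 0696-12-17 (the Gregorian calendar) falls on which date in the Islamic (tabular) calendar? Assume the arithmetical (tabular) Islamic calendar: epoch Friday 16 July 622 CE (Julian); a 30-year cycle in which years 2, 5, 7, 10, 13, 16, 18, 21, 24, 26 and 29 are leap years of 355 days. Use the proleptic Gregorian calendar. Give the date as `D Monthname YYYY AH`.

Both dates share Julian Day Number 1975620; in the tabular Islamic calendar that is 13 Ramadan 77 AH.

13 Ramadan 77 AH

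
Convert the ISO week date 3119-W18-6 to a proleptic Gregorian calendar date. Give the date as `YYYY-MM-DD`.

3119-05-03

ISO week 1 of 3119 is the week containing the first Thursday of 3119.
Week 18, day 6 (Saturday) lands on 3119-05-03.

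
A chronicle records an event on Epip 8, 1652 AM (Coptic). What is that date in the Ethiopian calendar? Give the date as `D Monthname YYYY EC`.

8 Hamle 1928 EC

Julian Day Number of the source date = 2428365.
Converting JDN 2428365 to the Ethiopian calendar gives 8 Hamle 1928 EC.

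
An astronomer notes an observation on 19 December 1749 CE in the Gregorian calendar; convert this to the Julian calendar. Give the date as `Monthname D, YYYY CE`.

December 8, 1749 CE

The Julian–Gregorian offset here is 11 days (Julian trailing).
19 December 1749 Gregorian − 11 days → 8 December 1749 Julian.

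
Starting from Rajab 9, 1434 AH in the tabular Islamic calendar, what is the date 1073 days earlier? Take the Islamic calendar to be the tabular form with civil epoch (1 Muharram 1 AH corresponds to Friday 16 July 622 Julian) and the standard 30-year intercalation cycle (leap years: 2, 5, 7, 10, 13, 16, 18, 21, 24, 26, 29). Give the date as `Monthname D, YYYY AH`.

Counting 1073 days back from JDN 2456432 reaches JDN 2455359, which is Jumada al-Thani 28, 1431 AH.

Jumada al-Thani 28, 1431 AH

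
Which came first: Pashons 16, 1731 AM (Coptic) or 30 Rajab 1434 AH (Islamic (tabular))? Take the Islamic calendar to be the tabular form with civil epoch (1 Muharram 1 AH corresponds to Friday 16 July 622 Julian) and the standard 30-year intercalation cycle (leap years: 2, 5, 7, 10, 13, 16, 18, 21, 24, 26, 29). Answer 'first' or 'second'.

Converting both to JDN: 2457167 vs 2456453; the smaller is the second.

second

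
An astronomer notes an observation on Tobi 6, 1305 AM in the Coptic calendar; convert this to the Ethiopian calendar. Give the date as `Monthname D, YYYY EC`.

Tir 6, 1581 EC

Both dates share Julian Day Number 2301441; in the Ethiopian calendar that is 6 Tir 1581 EC.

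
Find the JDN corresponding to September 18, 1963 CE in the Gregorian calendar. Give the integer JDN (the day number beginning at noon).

JDN 2400001 is 17 November 1858 CE (Gregorian), MJD 0; the target day is +38290 days from there, so JDN = 2438291.

2438291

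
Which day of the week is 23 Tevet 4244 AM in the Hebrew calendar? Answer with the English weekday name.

Saturday

In the proleptic Gregorian calendar this is 8 January 484 (JDN 1897845).
1897845 ≡ 5 (mod 7); counting from Monday = 0 gives Saturday.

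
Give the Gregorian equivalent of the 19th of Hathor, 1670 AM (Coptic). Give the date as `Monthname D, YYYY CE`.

Julian Day Number of the source date = 2434710.
Converting JDN 2434710 to the Gregorian calendar gives 28 November 1953 CE.

November 28, 1953 CE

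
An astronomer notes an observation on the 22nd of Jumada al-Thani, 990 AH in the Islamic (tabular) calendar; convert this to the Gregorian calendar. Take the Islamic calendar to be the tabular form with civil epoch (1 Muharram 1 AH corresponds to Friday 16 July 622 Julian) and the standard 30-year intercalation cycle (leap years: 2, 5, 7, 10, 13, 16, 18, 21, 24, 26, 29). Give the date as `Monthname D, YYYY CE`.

Julian Day Number of the source date = 2299078.
Converting JDN 2299078 to the Gregorian calendar gives 24 July 1582 CE.

July 24, 1582 CE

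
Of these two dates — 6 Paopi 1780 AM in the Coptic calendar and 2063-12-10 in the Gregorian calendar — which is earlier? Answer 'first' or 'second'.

Converting both to JDN: 2474845 vs 2474899; the smaller is the first.

first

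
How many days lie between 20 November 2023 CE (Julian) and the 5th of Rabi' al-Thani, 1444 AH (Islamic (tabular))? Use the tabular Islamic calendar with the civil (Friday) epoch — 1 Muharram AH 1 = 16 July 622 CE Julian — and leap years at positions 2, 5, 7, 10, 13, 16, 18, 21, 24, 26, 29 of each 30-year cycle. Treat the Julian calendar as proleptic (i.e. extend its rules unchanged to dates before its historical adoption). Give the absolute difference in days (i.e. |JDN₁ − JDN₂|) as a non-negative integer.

First date → JDN 2460282; second date → JDN 2459884.
The interval is |2460282 − 2459884| = 398 days.

398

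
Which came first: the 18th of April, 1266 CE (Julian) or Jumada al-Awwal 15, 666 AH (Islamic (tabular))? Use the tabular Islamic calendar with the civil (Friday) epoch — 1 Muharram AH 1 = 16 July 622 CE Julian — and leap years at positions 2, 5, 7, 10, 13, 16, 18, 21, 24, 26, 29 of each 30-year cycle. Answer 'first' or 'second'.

First date → JDN 2183572; second date → JDN 2184226.
JDN 2183572 < JDN 2184226, so the first date is earlier.

first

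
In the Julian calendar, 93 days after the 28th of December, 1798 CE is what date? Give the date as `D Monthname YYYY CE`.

31 March 1799 CE

The starting date is JDN 2378139; 2378139 + 93 = 2378232.
JDN 2378232 corresponds to 31 March 1799 CE.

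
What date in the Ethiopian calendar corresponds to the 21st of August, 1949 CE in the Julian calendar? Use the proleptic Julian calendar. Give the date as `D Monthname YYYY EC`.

Julian Day Number of the source date = 2433163.
Converting JDN 2433163 to the Ethiopian calendar gives 28 Nehase 1941 EC.

28 Nehase 1941 EC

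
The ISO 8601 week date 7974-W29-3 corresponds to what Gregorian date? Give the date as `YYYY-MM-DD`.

7974-07-17

ISO week 1 of 7974 is the week containing the first Thursday of 7974.
Week 29, day 3 (Wednesday) lands on 7974-07-17.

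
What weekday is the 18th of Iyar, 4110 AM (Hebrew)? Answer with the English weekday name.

Equivalently 14 May 350 Gregorian, JDN 1849028.
JDN 1849028 mod 7 = 6, and JDN 0 was a Monday, so this is a Sunday.

Sunday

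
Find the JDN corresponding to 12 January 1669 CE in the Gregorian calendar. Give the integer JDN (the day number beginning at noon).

JDN 2400001 is 17 November 1858 CE (Gregorian), MJD 0; the target day is −69339 days from there, so JDN = 2330662.

2330662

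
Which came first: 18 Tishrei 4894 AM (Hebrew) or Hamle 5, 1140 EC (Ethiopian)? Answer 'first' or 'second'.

first

The two dates have Julian Day Numbers 2135148 and 2140545 respectively.
Since 2135148 < 2140545, the first date comes first.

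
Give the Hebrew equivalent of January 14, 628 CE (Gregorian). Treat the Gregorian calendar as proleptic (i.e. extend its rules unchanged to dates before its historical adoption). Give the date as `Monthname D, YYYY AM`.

Tevet 28, 4388 AM

Julian Day Number of the source date = 1950445.
Converting JDN 1950445 to the Hebrew calendar gives 28 Tevet 4388 AM.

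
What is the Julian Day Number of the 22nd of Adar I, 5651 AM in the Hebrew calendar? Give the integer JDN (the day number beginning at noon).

2411794

In the Gregorian calendar the same day is 2 March 1891.
JDN 2400001 is 17 November 1858 CE (Gregorian), MJD 0; the target day is +11793 days from there, so JDN = 2411794.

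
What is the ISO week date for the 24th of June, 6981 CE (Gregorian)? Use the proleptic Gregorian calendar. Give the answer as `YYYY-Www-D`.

The weekday is Sunday (ISO weekday 7).
That Sunday belongs to ISO week 25 of ISO year 6981.

6981-W25-7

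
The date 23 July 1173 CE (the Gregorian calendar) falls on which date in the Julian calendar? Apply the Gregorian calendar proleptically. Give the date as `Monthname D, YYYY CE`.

The Julian–Gregorian offset here is 7 days (Julian trailing).
23 July 1173 Gregorian − 7 days → 16 July 1173 Julian.

July 16, 1173 CE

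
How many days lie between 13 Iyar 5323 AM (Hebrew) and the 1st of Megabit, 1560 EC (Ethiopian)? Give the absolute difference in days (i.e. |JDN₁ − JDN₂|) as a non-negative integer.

JDN of the first date = 2292069.
JDN of the second date = 2293826.
|2293826 − 2292069| = 1757.

1757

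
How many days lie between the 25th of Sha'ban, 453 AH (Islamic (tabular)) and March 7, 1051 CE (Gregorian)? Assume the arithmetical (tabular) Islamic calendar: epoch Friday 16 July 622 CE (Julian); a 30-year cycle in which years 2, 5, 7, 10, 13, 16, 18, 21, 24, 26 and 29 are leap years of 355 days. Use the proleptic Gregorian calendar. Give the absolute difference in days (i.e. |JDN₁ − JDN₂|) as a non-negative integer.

3850

First date → JDN 2108845; second date → JDN 2104995.
The interval is |2108845 − 2104995| = 3850 days.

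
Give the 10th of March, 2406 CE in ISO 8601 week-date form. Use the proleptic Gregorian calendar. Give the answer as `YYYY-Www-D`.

The weekday is Friday (ISO weekday 5).
That Friday belongs to ISO week 10 of ISO year 2406.

2406-W10-5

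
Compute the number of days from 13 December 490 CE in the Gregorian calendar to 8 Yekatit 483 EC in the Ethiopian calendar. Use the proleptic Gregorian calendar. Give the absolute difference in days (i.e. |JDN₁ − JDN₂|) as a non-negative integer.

JDN of the first date = 1900376.
JDN of the second date = 1900428.
|1900428 − 1900376| = 52.

52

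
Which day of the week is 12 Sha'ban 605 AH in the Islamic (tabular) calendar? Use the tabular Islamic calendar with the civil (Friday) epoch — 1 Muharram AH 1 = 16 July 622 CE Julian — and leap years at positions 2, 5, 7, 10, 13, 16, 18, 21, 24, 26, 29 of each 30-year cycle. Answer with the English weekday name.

This is JDN 2162695 (26 February 1209 Gregorian).
Since JDN mod 7 = 3 (0 = Monday), the day is Thursday.

Thursday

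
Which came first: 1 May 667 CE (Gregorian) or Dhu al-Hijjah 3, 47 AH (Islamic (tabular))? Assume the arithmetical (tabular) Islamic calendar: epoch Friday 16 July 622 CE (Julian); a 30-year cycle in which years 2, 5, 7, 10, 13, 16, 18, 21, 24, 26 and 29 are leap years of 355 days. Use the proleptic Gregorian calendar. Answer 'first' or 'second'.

Converting both to JDN: 1964797 vs 1965068; the smaller is the first.

first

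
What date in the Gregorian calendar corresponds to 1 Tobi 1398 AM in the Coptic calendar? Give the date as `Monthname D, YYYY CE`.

January 6, 1682 CE

Both dates share Julian Day Number 2335404; in the Gregorian calendar that is 6 January 1682 CE.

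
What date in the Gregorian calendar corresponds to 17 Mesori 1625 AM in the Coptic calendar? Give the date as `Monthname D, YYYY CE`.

August 23, 1909 CE

Julian Day Number of the source date = 2418542.
Converting JDN 2418542 to the Gregorian calendar gives 23 August 1909 CE.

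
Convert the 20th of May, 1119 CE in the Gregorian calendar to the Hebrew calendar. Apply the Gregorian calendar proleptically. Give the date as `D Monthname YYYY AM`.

1 Sivan 4879 AM

Both dates share Julian Day Number 2129905; in the Hebrew calendar that is 1 Sivan 4879 AM.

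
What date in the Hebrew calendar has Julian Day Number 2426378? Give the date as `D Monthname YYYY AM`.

18 Shevat 5691 AM

The Gregorian equivalent of JDN 2426378 is 5 February 1931.
In the Hebrew calendar that day is 18 Shevat 5691 AM.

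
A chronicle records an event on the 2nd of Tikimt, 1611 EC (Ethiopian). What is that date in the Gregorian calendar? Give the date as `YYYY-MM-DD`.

Julian Day Number of the source date = 2312304.
Converting JDN 2312304 to the Gregorian calendar gives 9 October 1618 CE.

1618-10-09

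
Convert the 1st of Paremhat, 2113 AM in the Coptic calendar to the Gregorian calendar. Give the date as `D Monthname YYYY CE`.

13 March 2397 CE

Both dates share Julian Day Number 2596618; in the Gregorian calendar that is 13 March 2397 CE.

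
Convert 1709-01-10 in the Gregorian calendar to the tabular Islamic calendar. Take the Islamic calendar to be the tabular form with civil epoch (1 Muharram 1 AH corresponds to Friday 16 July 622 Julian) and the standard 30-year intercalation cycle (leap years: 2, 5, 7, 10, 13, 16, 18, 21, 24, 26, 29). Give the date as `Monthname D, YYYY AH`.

Shawwal 28, 1120 AH

Julian Day Number of the source date = 2345269.
Converting JDN 2345269 to the tabular Islamic calendar gives 28 Shawwal 1120 AH.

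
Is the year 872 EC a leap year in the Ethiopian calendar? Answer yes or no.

no

872 mod 4 = 0; in the Ethiopian calendar a year is leap when year mod 4 = 3, so it is a common year.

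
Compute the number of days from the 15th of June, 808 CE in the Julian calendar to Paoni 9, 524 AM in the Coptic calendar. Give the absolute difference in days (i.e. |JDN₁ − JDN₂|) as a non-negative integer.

JDN of the first date = 2016346.
JDN of the second date = 2016334.
|2016334 − 2016346| = 12.

12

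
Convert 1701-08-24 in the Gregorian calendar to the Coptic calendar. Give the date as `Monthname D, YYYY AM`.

Mesori 20, 1417 AM

Both dates share Julian Day Number 2342573; in the Coptic calendar that is 20 Mesori 1417 AM.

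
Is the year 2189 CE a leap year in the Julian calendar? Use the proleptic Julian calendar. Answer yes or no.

2189 mod 4 = 1, so it is a common year in the Julian calendar.

no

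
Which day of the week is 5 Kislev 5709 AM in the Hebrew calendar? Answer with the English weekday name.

Tuesday

In the Gregorian calendar this is 7 December 1948 (JDN 2432893).
2432893 ≡ 1 (mod 7); counting from Monday = 0 gives Tuesday.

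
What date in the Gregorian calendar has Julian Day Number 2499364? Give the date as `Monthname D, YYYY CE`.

JDN 2451545 is 1 Jan 2000; 2499364 is +47819 days from there.

December 4, 2130 CE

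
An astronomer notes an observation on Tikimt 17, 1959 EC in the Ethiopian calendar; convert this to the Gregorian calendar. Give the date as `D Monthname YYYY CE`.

Both dates share Julian Day Number 2439426; in the Gregorian calendar that is 27 October 1966 CE.

27 October 1966 CE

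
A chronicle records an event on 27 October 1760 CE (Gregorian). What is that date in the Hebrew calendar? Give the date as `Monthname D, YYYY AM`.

Cheshvan 17, 5521 AM

Julian Day Number of the source date = 2364187.
Converting JDN 2364187 to the Hebrew calendar gives 17 Cheshvan 5521 AM.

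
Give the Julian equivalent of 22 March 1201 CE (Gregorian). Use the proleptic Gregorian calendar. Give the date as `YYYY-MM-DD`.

For dates in this range the Gregorian date is 7 days ahead of the Julian.
22 March 1201 Gregorian − 7 days → 15 March 1201 Julian.

1201-03-15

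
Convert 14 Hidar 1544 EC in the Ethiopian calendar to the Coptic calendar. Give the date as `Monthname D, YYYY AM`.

Julian Day Number of the source date = 2287875.
Converting JDN 2287875 to the Coptic calendar gives 14 Hathor 1268 AM.

Hathor 14, 1268 AM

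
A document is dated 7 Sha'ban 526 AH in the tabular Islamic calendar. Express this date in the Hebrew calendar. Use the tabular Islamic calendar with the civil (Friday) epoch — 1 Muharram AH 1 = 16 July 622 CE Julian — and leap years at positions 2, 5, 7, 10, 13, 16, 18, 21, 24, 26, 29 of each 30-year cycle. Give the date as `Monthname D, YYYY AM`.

Julian Day Number of the source date = 2134695.
Converting JDN 2134695 to the Hebrew calendar gives 8 Tammuz 4892 AM.

Tammuz 8, 4892 AM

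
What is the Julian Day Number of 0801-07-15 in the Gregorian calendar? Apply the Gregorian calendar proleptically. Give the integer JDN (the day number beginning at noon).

2013815

JDN 2400001 is 17 November 1858 CE (Gregorian), MJD 0; the target day is −386186 days from there, so JDN = 2013815.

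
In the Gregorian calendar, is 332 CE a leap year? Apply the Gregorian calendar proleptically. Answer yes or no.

yes

332 is divisible by 4 and not by 100, so it is a leap year.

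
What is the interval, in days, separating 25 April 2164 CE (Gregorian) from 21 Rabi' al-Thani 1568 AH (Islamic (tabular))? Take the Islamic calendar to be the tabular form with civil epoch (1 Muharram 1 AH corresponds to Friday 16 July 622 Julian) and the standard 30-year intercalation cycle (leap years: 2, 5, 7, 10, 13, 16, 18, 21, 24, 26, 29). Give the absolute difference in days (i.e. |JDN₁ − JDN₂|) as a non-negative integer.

7718

JDN of the first date = 2511560.
JDN of the second date = 2503842.
|2503842 − 2511560| = 7718.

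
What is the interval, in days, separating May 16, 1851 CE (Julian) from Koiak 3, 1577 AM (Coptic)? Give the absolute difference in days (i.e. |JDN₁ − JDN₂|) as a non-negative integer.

JDN of the first date = 2397271.
JDN of the second date = 2400756.
|2400756 − 2397271| = 3485.

3485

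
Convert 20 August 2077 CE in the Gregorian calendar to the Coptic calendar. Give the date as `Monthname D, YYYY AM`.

Julian Day Number of the source date = 2479901.
Converting JDN 2479901 to the Coptic calendar gives 14 Mesori 1793 AM.

Mesori 14, 1793 AM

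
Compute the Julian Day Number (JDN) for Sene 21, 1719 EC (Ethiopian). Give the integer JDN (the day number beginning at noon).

In the Gregorian calendar the same day is 26 June 1727.
JDN 2400001 is 17 November 1858 CE (Gregorian), MJD 0; the target day is −47991 days from there, so JDN = 2352010.

2352010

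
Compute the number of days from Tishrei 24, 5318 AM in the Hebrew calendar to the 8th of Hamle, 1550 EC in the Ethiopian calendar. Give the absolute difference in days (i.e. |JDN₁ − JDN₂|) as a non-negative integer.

JDN of the first date = 2290013.
JDN of the second date = 2290300.
|2290300 − 2290013| = 287.

287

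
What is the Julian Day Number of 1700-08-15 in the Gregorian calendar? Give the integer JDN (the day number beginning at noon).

2342199

JDN 2451545 is 1 January 2000 CE (Gregorian); the target day is −109346 days from there, so JDN = 2342199.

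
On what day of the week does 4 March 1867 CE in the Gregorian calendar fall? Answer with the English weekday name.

2403030 ≡ 0 (mod 7); counting from Monday = 0 gives Monday.

Monday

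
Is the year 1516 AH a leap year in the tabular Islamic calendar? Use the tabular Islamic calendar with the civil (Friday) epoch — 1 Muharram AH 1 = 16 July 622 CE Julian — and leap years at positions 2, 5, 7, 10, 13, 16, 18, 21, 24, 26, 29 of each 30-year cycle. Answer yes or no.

Year 1516 AH is year 16 of its 30-year cycle; leap positions are 2, 5, 7, 10, 13, 16, 18, 21, 24, 26, 29, so it is a leap year (355 days).

yes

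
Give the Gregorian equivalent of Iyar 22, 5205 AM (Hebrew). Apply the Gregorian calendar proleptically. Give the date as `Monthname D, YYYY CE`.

Both dates share Julian Day Number 2248963; in the Gregorian calendar that is 8 May 1445 CE.

May 8, 1445 CE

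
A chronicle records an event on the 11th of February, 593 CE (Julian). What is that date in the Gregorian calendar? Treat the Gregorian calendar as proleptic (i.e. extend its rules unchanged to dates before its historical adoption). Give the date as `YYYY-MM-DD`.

At this point the Julian calendar is 2 days behind the Gregorian.
11 February 593 Julian + 2 days → 13 February 593 Gregorian.

0593-02-13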